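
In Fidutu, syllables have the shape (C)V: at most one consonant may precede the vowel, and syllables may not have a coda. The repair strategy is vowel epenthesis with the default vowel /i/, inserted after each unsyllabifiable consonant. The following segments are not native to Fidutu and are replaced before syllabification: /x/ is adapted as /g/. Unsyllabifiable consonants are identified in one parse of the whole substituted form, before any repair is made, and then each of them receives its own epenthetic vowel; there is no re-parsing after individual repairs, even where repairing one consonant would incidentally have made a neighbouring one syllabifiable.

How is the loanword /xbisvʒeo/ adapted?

gibisiviʒeo

Substitution: /x/ → /g/, giving /gbisvʒeo/.
Syllabifying with onset maximization leaves /g/, /s/, /v/ stranded (no codas are permitted; onsets are limited to one consonant).
Each unlicensed consonant becomes the onset of a new syllable: /g/ → /gi/, /s/ → /si/, /v/ → /vi/.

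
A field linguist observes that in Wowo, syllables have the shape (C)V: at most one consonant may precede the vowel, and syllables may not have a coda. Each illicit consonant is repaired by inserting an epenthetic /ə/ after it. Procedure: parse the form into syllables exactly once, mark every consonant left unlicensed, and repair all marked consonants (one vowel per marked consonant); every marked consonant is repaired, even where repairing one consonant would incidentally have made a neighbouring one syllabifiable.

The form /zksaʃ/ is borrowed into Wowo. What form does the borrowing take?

zəkəsaʃə

Under (C)V, the unsyllabifiable consonants are /z/, /k/, /ʃ/ (no codas are permitted; onsets are limited to one consonant).
Each unlicensed consonant becomes the onset of a new syllable: /z/ → /zə/, /k/ → /kə/, /ʃ/ → /ʃə/.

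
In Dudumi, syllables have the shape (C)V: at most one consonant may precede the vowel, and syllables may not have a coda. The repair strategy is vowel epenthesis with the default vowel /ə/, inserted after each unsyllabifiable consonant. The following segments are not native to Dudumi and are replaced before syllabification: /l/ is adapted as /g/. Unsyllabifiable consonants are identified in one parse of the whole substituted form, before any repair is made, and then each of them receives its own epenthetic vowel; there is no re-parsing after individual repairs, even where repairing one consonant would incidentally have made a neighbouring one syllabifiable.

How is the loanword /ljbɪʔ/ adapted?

Substitution: /l/ → /g/, giving /gjbɪʔ/.
Syllabifying with onset maximization leaves /g/, /j/, /ʔ/ stranded (no codas are permitted; onsets are limited to one consonant).
Each unlicensed consonant becomes the onset of a new syllable: /g/ → /gə/, /j/ → /jə/, /ʔ/ → /ʔə/.

gəjəbɪʔə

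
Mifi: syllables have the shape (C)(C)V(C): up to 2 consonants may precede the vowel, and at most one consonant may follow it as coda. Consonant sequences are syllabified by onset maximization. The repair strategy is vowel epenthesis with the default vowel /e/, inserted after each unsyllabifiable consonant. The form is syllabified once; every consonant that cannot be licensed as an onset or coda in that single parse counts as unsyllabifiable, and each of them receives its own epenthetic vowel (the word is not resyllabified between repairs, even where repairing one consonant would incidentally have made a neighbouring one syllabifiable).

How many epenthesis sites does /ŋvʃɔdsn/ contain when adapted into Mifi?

3

The unsyllabifiable consonants are /ŋ/, /s/, /n/; each receives one epenthetic vowel.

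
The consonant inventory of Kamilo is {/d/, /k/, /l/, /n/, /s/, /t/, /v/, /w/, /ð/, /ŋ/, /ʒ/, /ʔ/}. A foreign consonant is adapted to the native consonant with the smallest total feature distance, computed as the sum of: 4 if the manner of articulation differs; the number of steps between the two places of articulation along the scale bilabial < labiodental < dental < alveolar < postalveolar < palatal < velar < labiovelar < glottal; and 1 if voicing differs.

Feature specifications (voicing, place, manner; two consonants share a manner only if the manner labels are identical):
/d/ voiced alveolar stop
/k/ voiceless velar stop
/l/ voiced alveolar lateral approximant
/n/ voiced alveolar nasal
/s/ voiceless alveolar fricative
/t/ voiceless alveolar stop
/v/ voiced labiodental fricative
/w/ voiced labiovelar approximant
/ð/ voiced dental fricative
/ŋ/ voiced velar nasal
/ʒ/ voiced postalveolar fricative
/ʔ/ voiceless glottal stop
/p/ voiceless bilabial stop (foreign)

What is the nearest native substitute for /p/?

/t/ is closest: same manner (stop), place distance 3 (bilabial→alveolar), same voicing; total 3. Next closest is /d/ at distance 4.

t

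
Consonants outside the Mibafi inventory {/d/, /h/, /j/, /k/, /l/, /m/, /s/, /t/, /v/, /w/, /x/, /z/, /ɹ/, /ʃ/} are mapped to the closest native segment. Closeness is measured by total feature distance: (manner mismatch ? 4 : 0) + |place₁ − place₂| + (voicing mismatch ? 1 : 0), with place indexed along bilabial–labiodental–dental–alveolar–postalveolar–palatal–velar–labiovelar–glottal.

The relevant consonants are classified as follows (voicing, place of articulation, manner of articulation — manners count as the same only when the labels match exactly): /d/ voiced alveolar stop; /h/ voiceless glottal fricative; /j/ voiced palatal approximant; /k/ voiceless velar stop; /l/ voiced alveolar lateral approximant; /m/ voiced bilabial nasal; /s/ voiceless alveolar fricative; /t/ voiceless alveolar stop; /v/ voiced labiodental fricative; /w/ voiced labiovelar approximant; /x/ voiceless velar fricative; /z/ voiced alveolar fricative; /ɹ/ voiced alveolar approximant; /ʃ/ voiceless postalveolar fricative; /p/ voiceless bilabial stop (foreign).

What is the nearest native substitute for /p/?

/t/ is closest: same manner (stop), place distance 3 (bilabial→alveolar), same voicing; total 3. Next closest is /d/ at distance 4.

t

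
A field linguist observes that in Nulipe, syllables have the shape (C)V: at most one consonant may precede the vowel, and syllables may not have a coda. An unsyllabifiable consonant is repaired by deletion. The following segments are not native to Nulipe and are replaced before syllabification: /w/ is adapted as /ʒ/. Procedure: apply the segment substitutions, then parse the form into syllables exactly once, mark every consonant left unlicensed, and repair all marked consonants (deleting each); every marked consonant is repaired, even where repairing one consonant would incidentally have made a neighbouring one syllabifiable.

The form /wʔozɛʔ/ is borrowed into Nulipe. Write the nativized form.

ʔozɛ

Substitution: /w/ → /ʒ/, giving /ʒʔozɛʔ/.
Under (C)V, the unsyllabifiable consonants are /ʒ/, /ʔ/ (no codas are permitted; onsets are limited to one consonant).
Deleting the stranded consonants removes /ʒ/, /ʔ/.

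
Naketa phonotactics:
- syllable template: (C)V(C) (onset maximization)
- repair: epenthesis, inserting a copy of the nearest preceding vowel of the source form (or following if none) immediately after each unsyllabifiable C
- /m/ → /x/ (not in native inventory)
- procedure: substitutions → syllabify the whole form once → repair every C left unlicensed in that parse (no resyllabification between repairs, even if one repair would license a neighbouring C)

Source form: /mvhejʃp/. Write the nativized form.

Substitution: /m/ → /x/, giving /xvhejʃp/.
The consonants /x/, /v/, /ʃ/, /p/ cannot be parsed into a legal (C)V(C) syllable (at most one coda consonant is licensed; onsets are limited to one consonant).
Epenthesis after each stranded consonant: /x/ → /xe/, /v/ → /ve/, /ʃ/ → /ʃe/, /p/ → /pe/.

xevehejʃepe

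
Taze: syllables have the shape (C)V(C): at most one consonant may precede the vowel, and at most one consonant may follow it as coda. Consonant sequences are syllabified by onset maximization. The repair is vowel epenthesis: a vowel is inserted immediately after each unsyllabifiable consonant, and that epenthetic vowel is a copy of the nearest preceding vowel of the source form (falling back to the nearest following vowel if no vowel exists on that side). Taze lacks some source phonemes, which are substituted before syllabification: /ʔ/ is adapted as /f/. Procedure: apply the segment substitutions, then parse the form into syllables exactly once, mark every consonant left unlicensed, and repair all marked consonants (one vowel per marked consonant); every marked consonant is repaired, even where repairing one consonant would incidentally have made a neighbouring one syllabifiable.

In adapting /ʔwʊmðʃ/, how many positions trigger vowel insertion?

3

After substitution the input is /fwʊmðʃ/.
The unsyllabifiable consonants are /f/, /ð/, /ʃ/; each receives one epenthetic vowel.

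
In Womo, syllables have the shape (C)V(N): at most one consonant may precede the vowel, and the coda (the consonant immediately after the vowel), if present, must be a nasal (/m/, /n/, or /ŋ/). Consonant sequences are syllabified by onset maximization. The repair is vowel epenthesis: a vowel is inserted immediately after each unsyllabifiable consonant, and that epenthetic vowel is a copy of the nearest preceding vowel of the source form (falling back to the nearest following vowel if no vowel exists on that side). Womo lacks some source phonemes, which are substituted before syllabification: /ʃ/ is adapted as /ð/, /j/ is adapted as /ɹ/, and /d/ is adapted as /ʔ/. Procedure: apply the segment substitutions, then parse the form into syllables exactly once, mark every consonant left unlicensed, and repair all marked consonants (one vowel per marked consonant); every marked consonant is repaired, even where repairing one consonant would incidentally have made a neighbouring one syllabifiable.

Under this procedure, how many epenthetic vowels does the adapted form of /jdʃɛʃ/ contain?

3

After substitution the input is /ɹʔðɛð/.
The unsyllabifiable consonants are /ɹ/, /ʔ/, /ð/; each receives one epenthetic vowel.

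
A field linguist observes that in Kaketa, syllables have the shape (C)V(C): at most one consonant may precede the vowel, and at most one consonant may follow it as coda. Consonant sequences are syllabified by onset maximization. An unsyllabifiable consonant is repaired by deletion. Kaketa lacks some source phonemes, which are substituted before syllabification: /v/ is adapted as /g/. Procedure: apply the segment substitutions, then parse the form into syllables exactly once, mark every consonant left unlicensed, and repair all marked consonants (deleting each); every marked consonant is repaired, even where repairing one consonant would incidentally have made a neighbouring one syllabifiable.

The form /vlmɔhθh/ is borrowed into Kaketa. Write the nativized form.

Substitution: /v/ → /g/, giving /glmɔhθh/.
Syllabifying with onset maximization leaves /g/, /l/, /θ/, /h/ stranded (at most one coda consonant is licensed; onsets are limited to one consonant).
Deletion applies to /g/, /l/, /θ/, /h/.

mɔh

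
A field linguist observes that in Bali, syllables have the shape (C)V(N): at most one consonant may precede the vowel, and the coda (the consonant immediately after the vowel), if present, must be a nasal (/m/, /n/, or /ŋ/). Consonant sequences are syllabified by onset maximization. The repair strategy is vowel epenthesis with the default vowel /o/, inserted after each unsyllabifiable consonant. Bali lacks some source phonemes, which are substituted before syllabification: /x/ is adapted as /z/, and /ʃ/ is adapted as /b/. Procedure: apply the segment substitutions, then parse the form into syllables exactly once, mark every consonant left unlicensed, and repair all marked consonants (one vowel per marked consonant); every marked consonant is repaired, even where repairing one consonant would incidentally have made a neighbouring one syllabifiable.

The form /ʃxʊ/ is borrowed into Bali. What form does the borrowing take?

Substitution: /ʃ/ → /b/, /x/ → /z/, giving /bzʊ/.
Under (C)V(N), the unsyllabifiable consonants are /b/ (only a nasal (/m/, /n/, or /ŋ/) is licensed in coda position; onsets are limited to one consonant).
Epenthesis after each stranded consonant: /b/ → /bo/.

bozʊ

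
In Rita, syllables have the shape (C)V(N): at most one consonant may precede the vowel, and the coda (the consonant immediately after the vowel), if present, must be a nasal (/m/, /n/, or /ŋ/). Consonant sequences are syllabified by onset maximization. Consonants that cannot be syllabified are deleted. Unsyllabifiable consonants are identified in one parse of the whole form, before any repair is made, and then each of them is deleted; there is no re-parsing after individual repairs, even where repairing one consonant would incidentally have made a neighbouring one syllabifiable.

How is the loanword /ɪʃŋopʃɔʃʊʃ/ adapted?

Syllabifying with onset maximization leaves /ʃ/, /p/, /ʃ/ stranded (only a nasal (/m/, /n/, or /ŋ/) is licensed in coda position; onsets are limited to one consonant).
Deleting the stranded consonants removes /ʃ/, /p/, /ʃ/.

ɪŋoʃɔʃʊ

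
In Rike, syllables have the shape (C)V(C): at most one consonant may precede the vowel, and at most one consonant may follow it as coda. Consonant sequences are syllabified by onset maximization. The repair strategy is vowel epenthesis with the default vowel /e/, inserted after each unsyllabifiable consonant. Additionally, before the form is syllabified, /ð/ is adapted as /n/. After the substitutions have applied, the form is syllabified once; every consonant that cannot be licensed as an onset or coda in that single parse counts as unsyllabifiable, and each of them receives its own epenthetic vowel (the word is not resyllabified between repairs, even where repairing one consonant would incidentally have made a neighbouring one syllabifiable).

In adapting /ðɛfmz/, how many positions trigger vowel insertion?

After substitution the input is /nɛfmz/.
The unsyllabifiable consonants are /m/, /z/; each receives one epenthetic vowel.

2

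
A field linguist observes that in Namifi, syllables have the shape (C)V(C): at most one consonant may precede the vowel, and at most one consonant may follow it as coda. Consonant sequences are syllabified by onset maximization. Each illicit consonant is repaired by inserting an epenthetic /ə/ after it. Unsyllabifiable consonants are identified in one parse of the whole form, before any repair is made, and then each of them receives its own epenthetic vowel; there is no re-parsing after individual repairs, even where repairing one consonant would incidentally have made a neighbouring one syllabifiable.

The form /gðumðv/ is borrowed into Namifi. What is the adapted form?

Under (C)V(C), the unsyllabifiable consonants are /g/, /ð/, /v/ (at most one coda consonant is licensed; onsets are limited to one consonant).
Epenthesis after each stranded consonant: /g/ → /gə/, /ð/ → /ðə/, /v/ → /və/.

gəðumðəvə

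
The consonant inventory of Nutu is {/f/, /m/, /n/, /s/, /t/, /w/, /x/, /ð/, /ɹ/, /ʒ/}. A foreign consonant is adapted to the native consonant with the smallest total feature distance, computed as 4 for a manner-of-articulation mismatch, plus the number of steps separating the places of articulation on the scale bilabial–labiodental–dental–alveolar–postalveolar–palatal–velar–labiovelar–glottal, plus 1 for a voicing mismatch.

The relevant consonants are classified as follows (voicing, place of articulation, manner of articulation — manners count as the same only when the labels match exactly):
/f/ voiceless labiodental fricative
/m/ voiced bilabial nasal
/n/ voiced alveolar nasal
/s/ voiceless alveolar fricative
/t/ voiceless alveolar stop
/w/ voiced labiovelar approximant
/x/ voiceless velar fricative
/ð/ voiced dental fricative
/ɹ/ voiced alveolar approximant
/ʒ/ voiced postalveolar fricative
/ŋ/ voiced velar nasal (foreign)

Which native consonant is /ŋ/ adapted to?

/n/ is closest: same manner (nasal), place distance 3 (velar→alveolar), same voicing; total 3. Next closest is /w/ at distance 5.

n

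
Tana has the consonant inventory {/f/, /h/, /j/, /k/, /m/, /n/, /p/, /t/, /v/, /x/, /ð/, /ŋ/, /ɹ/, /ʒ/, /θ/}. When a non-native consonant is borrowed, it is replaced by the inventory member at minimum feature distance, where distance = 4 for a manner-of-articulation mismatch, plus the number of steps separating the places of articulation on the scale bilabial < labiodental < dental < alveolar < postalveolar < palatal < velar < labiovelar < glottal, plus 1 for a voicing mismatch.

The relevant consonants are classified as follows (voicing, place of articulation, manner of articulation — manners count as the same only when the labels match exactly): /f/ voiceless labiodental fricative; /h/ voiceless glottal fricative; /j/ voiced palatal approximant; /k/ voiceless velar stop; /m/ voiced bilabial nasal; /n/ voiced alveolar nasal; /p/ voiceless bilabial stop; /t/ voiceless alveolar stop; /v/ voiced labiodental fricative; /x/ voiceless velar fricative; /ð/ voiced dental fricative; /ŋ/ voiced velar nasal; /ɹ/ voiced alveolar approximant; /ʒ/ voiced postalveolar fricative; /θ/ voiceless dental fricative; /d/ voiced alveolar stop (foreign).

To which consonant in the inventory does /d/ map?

/t/ is closest: same manner (stop), place distance 0 (alveolar→alveolar), voicing differs (+1); total 1. Next closest is /k/ at distance 4.

t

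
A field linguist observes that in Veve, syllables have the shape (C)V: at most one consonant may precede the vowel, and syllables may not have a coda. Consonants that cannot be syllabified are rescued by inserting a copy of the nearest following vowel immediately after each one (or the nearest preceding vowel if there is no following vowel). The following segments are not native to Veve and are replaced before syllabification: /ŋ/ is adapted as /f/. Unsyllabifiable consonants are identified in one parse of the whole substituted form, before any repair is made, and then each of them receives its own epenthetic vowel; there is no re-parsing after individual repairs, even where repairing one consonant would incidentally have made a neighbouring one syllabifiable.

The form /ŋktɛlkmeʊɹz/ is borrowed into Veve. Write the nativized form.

fɛkɛtɛlekemeʊɹʊzʊ

Substitution: /ŋ/ → /f/, giving /fktɛlkmeʊɹz/.
Syllabifying with onset maximization leaves /f/, /k/, /l/, /k/, /ɹ/, /z/ stranded (no codas are permitted; onsets are limited to one consonant).
Each unlicensed consonant becomes the onset of a new syllable: /f/ → /fɛ/, /k/ → /kɛ/, /l/ → /le/, /k/ → /ke/, /ɹ/ → /ɹʊ/, /z/ → /zʊ/.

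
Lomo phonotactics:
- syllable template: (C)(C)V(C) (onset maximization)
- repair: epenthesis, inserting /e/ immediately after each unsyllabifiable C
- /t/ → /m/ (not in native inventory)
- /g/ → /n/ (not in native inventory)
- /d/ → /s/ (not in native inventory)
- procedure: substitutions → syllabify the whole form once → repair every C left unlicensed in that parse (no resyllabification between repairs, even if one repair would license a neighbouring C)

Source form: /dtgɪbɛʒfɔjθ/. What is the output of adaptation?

Substitution: /d/ → /s/, /t/ → /m/, /g/ → /n/, giving /smnɪbɛʒfɔjθ/.
Syllabifying with onset maximization leaves /s/, /θ/ stranded (at most one coda consonant is licensed; onsets may contain at most 2 consonants).
Each unlicensed consonant becomes the onset of a new syllable: /s/ → /se/, /θ/ → /θe/.

semnɪbɛʒfɔjθe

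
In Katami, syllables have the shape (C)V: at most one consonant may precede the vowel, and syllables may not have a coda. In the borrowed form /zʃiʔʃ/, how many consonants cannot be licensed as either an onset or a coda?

3

Under (C)V, the unsyllabifiable consonants are /z/, /ʔ/, /ʃ/ (no codas are permitted; onsets are limited to one consonant).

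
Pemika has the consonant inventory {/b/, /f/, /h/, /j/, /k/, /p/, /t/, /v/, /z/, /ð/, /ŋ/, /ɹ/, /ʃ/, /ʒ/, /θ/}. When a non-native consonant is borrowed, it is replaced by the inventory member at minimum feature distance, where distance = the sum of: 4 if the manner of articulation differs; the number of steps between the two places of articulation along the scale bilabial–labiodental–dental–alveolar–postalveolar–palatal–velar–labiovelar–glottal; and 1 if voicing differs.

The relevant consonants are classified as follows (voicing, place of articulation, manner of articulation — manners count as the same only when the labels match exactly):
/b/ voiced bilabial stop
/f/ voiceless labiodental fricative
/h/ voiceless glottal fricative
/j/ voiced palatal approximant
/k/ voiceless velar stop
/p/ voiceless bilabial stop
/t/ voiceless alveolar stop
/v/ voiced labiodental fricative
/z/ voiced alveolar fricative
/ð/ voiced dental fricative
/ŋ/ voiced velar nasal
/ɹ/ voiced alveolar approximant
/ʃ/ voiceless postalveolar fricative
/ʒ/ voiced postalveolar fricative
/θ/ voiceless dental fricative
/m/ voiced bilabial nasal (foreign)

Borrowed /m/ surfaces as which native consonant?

/b/ is closest: manner differs (nasal→stop, +4), place distance 0 (bilabial→bilabial), same voicing; total 4. Next closest is /p/ at distance 5.

b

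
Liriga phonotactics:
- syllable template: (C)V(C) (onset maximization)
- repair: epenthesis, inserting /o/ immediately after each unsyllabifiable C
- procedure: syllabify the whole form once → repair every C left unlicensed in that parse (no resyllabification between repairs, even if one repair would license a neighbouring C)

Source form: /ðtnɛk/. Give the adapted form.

Under (C)V(C), the unsyllabifiable consonants are /ð/, /t/ (at most one coda consonant is licensed; onsets are limited to one consonant).
Each unlicensed consonant becomes the onset of a new syllable: /ð/ → /ðo/, /t/ → /to/.

ðotonɛk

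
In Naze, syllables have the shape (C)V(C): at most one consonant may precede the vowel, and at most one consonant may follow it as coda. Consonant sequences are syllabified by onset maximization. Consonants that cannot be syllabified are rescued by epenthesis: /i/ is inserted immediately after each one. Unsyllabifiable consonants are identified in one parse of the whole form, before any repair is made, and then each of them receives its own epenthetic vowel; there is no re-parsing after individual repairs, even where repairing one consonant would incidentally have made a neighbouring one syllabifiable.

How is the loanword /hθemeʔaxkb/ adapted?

hiθemeʔaxkibi

Under (C)V(C), the unsyllabifiable consonants are /h/, /k/, /b/ (at most one coda consonant is licensed; onsets are limited to one consonant).
Epenthesis after each stranded consonant: /h/ → /hi/, /k/ → /ki/, /b/ → /bi/.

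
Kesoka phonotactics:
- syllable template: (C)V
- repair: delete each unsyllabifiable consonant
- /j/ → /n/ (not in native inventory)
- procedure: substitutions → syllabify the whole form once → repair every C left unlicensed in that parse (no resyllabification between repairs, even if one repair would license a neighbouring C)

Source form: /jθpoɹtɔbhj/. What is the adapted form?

Substitution: /j/ → /n/, giving /nθpoɹtɔbhn/.
The consonants /n/, /θ/, /ɹ/, /b/, /h/, /n/ cannot be parsed into a legal (C)V syllable (no codas are permitted; onsets are limited to one consonant).
Each unlicensed consonant is deleted: /n/, /θ/, /ɹ/, /b/, /h/, /n/.

potɔ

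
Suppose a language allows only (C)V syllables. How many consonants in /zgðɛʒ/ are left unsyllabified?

The consonants /z/, /g/, /ʒ/ cannot be parsed into a legal (C)V syllable (no codas are permitted; onsets are limited to one consonant).

3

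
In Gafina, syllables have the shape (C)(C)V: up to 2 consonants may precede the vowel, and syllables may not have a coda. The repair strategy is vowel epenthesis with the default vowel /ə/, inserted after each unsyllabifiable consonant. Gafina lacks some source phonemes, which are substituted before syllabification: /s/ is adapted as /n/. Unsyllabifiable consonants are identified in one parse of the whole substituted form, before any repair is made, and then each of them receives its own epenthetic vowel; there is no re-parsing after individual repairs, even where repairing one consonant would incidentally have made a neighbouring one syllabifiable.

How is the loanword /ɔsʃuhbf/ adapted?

Substitution: /s/ → /n/, giving /ɔnʃuhbf/.
The consonants /h/, /b/, /f/ cannot be parsed into a legal (C)(C)V syllable (no codas are permitted; onsets may contain at most 2 consonants).
Epenthesis after each stranded consonant: /h/ → /hə/, /b/ → /bə/, /f/ → /fə/.

ɔnʃuhəbəfə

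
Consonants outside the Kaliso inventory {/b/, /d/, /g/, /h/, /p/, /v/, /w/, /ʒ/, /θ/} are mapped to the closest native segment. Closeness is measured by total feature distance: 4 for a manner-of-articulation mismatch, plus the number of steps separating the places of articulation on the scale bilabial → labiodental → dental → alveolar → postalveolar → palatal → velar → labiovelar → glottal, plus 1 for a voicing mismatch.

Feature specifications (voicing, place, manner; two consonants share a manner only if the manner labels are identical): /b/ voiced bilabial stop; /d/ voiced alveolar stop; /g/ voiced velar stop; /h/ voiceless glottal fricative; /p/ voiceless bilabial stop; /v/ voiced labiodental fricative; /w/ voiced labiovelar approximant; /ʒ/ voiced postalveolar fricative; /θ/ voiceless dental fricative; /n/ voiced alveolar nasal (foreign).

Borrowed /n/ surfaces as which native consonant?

/d/ is closest: manner differs (nasal→stop, +4), place distance 0 (alveolar→alveolar), same voicing; total 4. Next closest is /ʒ/ at distance 5.

d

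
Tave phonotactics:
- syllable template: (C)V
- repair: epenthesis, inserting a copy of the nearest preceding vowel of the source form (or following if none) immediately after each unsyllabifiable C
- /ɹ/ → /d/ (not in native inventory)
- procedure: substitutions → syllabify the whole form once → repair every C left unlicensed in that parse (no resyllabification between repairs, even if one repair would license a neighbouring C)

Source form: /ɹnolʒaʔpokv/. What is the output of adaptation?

donoloʒaʔapokovo

Substitution: /ɹ/ → /d/, giving /dnolʒaʔpokv/.
Syllabifying with onset maximization leaves /d/, /l/, /ʔ/, /k/, /v/ stranded (no codas are permitted; onsets are limited to one consonant).
Each unlicensed consonant becomes the onset of a new syllable: /d/ → /do/, /l/ → /lo/, /ʔ/ → /ʔa/, /k/ → /ko/, /v/ → /vo/.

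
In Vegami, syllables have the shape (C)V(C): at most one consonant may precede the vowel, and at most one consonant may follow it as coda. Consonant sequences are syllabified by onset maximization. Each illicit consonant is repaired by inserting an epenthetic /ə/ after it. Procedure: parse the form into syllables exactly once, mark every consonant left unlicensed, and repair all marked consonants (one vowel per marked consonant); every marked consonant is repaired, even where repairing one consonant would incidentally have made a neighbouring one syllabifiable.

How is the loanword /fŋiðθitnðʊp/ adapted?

The consonants /f/, /n/ cannot be parsed into a legal (C)V(C) syllable (at most one coda consonant is licensed; onsets are limited to one consonant).
Epenthesis after each stranded consonant: /f/ → /fə/, /n/ → /nə/.

fəŋiðθitnəðʊp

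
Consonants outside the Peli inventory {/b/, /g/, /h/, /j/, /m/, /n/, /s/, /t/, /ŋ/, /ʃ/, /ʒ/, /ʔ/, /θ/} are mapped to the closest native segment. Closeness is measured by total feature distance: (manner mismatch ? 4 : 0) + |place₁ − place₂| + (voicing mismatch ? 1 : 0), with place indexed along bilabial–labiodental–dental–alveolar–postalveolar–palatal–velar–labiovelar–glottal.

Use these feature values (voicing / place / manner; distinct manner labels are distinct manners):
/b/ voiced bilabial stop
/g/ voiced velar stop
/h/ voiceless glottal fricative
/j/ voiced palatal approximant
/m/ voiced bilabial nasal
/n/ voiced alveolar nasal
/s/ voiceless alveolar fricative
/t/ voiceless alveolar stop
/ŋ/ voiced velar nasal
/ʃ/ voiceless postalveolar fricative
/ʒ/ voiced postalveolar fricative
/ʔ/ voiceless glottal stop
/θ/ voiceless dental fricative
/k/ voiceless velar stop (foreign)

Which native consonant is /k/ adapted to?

/g/ is closest: same manner (stop), place distance 0 (velar→velar), voicing differs (+1); total 1. Next closest is /ʔ/ at distance 2.

g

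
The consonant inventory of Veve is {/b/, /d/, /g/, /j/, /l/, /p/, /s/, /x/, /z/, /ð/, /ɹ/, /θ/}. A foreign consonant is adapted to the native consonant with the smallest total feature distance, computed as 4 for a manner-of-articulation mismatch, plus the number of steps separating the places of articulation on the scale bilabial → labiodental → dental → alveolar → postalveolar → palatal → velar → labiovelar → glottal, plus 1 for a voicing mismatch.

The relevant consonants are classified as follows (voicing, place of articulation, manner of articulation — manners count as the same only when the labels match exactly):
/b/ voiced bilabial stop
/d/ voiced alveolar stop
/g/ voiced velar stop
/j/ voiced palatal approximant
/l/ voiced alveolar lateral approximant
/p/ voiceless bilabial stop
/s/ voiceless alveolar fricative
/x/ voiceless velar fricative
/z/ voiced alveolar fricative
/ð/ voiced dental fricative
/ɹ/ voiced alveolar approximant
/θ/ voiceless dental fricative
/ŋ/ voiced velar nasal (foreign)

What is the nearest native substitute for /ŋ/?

/g/ is closest: manner differs (nasal→stop, +4), place distance 0 (velar→velar), same voicing; total 4. Next closest is /j/ at distance 5.

g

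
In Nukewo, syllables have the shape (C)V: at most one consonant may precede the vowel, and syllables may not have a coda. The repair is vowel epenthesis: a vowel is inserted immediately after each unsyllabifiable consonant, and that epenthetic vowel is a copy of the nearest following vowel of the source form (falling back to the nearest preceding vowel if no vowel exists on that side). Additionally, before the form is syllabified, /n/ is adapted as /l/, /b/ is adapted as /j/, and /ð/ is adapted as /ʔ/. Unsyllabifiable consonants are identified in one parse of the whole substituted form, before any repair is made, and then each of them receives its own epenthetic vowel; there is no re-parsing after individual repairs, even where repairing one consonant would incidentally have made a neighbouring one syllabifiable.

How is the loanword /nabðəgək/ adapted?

Substitution: /n/ → /l/, /b/ → /j/, /ð/ → /ʔ/, giving /lajʔəgək/.
Under (C)V, the unsyllabifiable consonants are /j/, /k/ (no codas are permitted; onsets are limited to one consonant).
Epenthesis after each stranded consonant: /j/ → /jə/, /k/ → /kə/.

lajəʔəgəkə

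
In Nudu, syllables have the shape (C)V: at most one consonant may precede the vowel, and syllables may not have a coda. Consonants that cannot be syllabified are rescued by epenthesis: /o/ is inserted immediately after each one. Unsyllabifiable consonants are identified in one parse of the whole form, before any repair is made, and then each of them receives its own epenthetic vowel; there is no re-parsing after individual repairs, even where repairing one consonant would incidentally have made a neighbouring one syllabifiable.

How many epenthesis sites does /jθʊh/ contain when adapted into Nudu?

2

The unsyllabifiable consonants are /j/, /h/; each receives one epenthetic vowel.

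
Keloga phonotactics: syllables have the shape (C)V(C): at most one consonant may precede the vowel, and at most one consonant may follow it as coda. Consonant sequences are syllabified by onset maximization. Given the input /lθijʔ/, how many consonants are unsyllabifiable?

Under (C)V(C), the unsyllabifiable consonants are /l/, /ʔ/ (at most one coda consonant is licensed; onsets are limited to one consonant).

2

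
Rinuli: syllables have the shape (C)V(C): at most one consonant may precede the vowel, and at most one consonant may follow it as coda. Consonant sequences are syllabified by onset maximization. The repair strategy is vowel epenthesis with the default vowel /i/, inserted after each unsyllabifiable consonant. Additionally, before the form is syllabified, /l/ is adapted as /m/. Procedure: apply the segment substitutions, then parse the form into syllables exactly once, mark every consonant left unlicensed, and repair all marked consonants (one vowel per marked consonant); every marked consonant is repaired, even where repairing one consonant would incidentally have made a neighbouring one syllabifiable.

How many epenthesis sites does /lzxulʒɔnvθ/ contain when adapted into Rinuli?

4

After substitution the input is /mzxumʒɔnvθ/.
The unsyllabifiable consonants are /m/, /z/, /v/, /θ/; each receives one epenthetic vowel.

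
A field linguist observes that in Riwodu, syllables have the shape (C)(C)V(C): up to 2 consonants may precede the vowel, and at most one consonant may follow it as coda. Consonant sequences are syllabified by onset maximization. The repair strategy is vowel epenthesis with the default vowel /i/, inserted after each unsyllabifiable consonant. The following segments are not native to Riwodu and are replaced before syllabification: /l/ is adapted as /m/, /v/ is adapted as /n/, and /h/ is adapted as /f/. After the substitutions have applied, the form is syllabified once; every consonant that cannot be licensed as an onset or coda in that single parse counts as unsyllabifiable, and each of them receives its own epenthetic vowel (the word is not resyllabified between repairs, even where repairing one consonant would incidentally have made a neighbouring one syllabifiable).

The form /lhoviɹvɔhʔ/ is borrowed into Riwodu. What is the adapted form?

mfoniɹnɔfʔi

Substitution: /l/ → /m/, /h/ → /f/, /v/ → /n/, giving /mfoniɹnɔfʔ/.
Under (C)(C)V(C), the unsyllabifiable consonants are /ʔ/ (at most one coda consonant is licensed; onsets may contain at most 2 consonants).
Inserting the epenthetic vowel yields /ʔ/ → /ʔi/.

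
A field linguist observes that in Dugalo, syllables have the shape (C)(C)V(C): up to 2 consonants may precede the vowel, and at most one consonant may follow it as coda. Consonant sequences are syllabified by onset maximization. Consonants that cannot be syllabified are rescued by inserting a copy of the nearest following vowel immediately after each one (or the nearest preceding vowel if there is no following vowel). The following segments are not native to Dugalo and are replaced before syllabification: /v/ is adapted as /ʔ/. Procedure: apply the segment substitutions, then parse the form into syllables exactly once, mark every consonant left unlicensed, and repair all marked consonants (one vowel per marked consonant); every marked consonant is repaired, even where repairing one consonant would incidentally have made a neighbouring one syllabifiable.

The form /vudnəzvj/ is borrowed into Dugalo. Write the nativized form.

Substitution: /v/ → /ʔ/, giving /ʔudnəzʔj/.
The consonants /ʔ/, /j/ cannot be parsed into a legal (C)(C)V(C) syllable (at most one coda consonant is licensed; onsets may contain at most 2 consonants).
Inserting the epenthetic vowel yields /ʔ/ → /ʔə/, /j/ → /jə/.

ʔudnəzʔəjə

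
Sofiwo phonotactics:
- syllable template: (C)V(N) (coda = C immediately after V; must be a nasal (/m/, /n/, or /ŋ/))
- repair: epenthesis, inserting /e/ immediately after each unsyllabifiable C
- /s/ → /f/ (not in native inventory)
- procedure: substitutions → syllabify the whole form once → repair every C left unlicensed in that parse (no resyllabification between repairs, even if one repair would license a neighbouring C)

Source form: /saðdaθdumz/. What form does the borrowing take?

faðedaθedumze

Substitution: /s/ → /f/, giving /faðdaθdumz/.
Syllabifying with onset maximization leaves /ð/, /θ/, /z/ stranded (only a nasal (/m/, /n/, or /ŋ/) is licensed in coda position; onsets are limited to one consonant).
Each unlicensed consonant becomes the onset of a new syllable: /ð/ → /ðe/, /θ/ → /θe/, /z/ → /ze/.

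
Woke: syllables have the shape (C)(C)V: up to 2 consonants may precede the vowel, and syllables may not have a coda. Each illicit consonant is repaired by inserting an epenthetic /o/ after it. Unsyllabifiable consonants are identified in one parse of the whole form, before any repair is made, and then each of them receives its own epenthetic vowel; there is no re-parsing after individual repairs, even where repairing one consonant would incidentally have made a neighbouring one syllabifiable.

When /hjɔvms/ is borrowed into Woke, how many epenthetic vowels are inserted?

The unsyllabifiable consonants are /v/, /m/, /s/; each receives one epenthetic vowel.

3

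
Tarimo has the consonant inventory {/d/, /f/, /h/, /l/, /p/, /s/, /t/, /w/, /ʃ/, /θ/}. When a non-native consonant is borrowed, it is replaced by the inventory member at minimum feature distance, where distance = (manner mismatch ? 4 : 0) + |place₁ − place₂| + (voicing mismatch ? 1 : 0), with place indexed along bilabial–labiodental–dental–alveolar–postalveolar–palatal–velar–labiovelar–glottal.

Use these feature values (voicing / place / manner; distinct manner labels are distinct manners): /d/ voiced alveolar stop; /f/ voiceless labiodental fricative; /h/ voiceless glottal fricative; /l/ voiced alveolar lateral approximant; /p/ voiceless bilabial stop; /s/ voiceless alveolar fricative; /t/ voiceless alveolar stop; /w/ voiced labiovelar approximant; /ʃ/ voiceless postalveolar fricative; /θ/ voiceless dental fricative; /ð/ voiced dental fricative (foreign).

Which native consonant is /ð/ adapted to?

θ

/θ/ is closest: same manner (fricative), place distance 0 (dental→dental), voicing differs (+1); total 1. Next closest is /f/ at distance 2.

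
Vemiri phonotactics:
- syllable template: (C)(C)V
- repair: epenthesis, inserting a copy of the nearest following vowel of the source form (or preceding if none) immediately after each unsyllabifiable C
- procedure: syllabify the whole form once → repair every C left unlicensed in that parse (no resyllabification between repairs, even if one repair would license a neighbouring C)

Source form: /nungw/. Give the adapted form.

nunuguwu

Syllabifying with onset maximization leaves /n/, /g/, /w/ stranded (no codas are permitted; onsets may contain at most 2 consonants).
Epenthesis after each stranded consonant: /n/ → /nu/, /g/ → /gu/, /w/ → /wu/.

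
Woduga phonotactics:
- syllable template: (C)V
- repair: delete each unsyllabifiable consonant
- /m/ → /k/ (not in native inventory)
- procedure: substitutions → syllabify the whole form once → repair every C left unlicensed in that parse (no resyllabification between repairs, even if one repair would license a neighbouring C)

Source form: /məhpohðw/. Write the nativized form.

kəpo

Substitution: /m/ → /k/, giving /kəhpohðw/.
Under (C)V, the unsyllabifiable consonants are /h/, /h/, /ð/, /w/ (no codas are permitted; onsets are limited to one consonant).
Deleting the stranded consonants removes /h/, /h/, /ð/, /w/.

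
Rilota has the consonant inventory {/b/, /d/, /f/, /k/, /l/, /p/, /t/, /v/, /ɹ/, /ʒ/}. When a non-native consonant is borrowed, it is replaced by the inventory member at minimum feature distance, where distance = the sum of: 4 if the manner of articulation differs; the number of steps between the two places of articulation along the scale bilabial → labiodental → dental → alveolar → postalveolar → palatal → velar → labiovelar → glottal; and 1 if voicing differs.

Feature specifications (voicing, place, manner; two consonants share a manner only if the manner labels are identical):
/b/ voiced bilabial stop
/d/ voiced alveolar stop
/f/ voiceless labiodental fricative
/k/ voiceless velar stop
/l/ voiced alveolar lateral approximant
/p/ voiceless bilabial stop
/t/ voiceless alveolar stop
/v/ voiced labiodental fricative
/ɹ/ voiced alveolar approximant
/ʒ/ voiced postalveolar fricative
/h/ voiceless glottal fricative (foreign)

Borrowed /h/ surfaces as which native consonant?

/ʒ/ is closest: same manner (fricative), place distance 4 (glottal→postalveolar), voicing differs (+1); total 5. Next closest is /k/ at distance 6.

ʒ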